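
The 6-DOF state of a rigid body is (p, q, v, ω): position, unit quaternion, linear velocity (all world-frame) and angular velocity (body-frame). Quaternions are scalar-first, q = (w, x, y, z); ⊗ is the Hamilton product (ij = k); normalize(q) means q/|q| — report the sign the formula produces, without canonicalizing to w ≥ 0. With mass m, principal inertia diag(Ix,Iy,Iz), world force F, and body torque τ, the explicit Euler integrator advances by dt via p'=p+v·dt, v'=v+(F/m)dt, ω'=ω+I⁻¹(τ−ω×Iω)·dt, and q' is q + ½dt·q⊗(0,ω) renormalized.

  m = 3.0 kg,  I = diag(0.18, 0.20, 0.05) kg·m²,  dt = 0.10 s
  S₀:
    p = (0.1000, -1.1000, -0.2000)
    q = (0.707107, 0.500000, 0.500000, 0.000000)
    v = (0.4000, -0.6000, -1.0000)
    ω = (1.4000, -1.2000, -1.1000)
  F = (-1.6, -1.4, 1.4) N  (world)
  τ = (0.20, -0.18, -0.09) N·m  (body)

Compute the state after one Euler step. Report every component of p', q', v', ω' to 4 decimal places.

p' = (0.1400, -1.1600, -0.3000)
q' = (0.6981, 0.5190, 0.4823, -0.1033)
v' = (0.3467, -0.6467, -0.9533)
ω' = (1.6211, -1.1899, -1.2128)

precession coupling ω×(Iω) = (-0.1980, -0.2002, -0.0336)
(τ − ω×Iω)/I = (2.2111, 0.1010, -1.1280)
ω' = ω + α·dt = (1.6211, -1.1899, -1.2128)
2q̇ = q⊗(0,ω) = (-0.1000000, 0.4399498, -0.2985284, -2.0778177)
updated quaternion q' = (0.6981, 0.5190, 0.4823, -0.1033)
p + v·dt = (0.1400, -1.1600, -0.3000)
v' = v + a·dt = (0.3467, -0.6467, -0.9533)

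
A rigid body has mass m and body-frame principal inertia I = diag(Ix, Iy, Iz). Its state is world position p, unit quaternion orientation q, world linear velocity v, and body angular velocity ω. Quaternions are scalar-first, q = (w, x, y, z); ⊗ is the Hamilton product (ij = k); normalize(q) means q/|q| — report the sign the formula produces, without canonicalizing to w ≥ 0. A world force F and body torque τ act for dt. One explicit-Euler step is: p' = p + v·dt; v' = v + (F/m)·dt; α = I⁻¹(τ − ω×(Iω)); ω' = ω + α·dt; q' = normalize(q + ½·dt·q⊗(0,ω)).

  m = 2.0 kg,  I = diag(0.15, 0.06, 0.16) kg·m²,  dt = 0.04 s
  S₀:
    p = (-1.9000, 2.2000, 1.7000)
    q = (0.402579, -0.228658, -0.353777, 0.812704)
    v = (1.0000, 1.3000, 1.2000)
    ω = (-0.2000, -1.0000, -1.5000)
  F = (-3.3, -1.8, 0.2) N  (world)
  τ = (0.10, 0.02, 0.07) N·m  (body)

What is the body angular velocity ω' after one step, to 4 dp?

angular accel α = (-0.3333, 0.3833, 0.5500)
new body rate ω' = (-0.2133, -0.9847, -1.4780)

ω' = (-0.2133, -0.9847, -1.4780)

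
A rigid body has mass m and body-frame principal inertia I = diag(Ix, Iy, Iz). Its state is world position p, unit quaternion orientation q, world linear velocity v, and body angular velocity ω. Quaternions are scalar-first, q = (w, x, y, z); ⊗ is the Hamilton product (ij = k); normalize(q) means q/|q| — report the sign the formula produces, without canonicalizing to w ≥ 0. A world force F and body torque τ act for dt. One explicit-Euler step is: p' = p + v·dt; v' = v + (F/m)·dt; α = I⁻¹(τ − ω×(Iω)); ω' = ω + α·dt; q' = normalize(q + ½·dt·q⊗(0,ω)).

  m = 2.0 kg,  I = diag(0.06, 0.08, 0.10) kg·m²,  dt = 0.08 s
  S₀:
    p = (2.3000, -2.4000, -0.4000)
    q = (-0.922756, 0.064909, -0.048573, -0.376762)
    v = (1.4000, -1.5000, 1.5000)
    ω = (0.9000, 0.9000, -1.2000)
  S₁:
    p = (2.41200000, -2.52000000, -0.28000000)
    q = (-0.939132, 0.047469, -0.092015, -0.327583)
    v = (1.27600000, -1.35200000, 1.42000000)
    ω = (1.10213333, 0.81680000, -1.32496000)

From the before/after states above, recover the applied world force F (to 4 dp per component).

Δv = v₁−v₀ = (-0.12400000, 0.14800000, -0.08000000)
m·(v₁−v₀)/dt = (-3.1000, 3.7000, -2.0000)

F = (-3.1000, 3.7000, -2.0000)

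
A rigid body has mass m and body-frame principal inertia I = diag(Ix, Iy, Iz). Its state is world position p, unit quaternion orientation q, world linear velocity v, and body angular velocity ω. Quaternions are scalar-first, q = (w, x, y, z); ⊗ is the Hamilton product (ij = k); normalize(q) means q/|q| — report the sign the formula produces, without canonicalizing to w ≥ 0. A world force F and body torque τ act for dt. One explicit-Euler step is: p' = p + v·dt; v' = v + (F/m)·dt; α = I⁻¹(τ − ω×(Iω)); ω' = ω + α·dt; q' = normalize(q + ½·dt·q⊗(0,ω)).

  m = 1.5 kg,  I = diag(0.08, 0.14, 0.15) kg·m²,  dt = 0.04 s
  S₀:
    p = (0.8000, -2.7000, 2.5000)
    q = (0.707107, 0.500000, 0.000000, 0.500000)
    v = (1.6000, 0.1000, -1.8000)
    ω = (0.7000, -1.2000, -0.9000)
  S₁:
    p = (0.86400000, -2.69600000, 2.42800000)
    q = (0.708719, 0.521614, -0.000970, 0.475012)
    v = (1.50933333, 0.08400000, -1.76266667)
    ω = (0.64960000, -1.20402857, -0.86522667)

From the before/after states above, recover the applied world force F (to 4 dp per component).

Δv = v₁−v₀ = (-0.09066667, -0.01600000, 0.03733333)
m·(v₁−v₀)/dt = (-3.4000, -0.6000, 1.4000)

F = (-3.4000, -0.6000, 1.4000)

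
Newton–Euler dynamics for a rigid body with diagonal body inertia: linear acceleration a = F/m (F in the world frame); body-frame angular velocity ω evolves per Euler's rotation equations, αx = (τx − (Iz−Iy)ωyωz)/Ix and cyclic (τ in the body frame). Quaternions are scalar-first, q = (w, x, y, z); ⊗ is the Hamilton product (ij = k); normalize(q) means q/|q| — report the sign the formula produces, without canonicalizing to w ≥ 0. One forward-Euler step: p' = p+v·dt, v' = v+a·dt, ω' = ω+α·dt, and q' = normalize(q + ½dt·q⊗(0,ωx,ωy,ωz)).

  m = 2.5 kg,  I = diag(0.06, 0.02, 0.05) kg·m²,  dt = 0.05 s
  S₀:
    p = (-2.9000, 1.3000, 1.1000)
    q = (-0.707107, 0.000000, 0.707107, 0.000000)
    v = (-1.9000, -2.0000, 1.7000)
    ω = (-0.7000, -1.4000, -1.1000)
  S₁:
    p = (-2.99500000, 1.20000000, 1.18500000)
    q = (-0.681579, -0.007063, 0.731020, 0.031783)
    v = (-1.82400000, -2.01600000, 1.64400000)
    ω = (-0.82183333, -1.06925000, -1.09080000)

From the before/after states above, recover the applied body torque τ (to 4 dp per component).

Δω = ω₁−ω₀ = (-0.12183333, 0.33075000, 0.00920000)
precession coupling = (0.0462, 0.0077, -0.0392)
I·α + gyro = (-0.1000, 0.1400, -0.0300)

τ = (-0.1000, 0.1400, -0.0300)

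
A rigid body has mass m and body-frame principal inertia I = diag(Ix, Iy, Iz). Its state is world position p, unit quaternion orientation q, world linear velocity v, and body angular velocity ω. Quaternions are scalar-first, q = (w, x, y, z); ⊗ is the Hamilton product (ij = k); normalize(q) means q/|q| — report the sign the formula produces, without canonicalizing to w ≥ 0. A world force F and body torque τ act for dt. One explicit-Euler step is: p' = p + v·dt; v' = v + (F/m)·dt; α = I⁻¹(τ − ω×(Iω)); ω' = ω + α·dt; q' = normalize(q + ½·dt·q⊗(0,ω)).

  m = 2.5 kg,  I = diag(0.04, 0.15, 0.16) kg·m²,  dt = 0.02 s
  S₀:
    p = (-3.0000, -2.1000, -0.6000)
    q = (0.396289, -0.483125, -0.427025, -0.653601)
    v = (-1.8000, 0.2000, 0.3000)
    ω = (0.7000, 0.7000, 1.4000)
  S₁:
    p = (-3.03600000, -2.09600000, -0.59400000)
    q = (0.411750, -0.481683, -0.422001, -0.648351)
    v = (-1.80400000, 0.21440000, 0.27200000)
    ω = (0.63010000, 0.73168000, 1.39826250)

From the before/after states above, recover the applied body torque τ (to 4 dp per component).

Δω = ω₁−ω₀ = (-0.06990000, 0.03168000, -0.00173750)
precession coupling = (0.0098, -0.1176, 0.0539)
τ = I·(Δω/dt) + ω₀×(Iω₀) = (-0.1300, 0.1200, 0.0400)

τ = (-0.1300, 0.1200, 0.0400)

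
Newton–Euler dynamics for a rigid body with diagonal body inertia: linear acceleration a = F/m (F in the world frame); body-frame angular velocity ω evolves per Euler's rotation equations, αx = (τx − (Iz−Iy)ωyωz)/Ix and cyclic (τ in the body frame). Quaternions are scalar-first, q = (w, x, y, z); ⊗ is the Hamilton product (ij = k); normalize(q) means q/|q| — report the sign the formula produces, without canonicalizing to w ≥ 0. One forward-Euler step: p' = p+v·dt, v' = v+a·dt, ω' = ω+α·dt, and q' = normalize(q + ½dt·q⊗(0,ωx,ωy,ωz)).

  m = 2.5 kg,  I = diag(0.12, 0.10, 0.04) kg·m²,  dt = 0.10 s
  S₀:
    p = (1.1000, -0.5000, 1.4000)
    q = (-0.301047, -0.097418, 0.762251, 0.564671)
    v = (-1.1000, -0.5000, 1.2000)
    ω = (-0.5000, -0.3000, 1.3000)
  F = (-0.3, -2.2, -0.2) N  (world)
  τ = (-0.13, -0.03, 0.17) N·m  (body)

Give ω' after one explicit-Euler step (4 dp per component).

ω' = (-0.6278, -0.2780, 1.7325)

precession coupling ω×(Iω) = (0.0234, -0.0520, -0.0030)
angular accel α = (-1.2783, 0.2200, 4.3250)
new body rate ω' = (-0.6278, -0.2780, 1.7325)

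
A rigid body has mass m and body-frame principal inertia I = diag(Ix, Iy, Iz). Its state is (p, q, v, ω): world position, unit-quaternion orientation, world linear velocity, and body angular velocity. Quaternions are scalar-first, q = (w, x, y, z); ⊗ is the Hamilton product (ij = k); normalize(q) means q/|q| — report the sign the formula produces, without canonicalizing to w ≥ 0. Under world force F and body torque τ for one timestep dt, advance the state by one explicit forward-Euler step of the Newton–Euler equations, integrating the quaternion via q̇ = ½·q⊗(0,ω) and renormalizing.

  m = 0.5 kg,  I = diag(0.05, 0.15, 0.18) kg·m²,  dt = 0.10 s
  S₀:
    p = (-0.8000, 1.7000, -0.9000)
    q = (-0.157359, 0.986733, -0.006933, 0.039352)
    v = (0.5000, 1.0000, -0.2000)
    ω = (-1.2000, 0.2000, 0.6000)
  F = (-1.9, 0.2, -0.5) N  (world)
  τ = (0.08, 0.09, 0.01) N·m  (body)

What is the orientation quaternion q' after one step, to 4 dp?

q' = (-0.0990, 0.9933, -0.0404, 0.0440)

q⊗(0,ω) = (1.1618550, 0.1768006, -0.6707340, 0.0946116)
updated quaternion q' = (-0.0990, 0.9933, -0.0404, 0.0440)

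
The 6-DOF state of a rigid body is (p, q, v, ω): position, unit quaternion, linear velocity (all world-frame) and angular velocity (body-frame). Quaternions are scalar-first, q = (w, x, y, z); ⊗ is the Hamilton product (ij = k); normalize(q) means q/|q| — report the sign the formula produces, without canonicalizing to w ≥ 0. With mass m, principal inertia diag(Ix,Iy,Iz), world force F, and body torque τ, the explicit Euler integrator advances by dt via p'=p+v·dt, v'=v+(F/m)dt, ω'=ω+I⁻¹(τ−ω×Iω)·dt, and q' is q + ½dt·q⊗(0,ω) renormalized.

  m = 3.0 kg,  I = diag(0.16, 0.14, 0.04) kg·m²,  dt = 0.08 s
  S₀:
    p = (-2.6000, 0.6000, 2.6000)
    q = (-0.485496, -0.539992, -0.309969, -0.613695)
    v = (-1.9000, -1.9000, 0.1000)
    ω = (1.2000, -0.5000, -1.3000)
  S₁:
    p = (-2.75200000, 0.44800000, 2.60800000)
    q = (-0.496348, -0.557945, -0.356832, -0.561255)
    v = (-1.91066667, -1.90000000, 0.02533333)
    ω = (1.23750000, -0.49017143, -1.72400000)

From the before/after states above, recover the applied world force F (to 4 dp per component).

F = (-0.4000, 0.0000, -2.8000)

Δv = v₁−v₀ = (-0.01066667, 0.00000000, -0.07466667)
m·(v₁−v₀)/dt = (-0.4000, 0.0000, -2.8000)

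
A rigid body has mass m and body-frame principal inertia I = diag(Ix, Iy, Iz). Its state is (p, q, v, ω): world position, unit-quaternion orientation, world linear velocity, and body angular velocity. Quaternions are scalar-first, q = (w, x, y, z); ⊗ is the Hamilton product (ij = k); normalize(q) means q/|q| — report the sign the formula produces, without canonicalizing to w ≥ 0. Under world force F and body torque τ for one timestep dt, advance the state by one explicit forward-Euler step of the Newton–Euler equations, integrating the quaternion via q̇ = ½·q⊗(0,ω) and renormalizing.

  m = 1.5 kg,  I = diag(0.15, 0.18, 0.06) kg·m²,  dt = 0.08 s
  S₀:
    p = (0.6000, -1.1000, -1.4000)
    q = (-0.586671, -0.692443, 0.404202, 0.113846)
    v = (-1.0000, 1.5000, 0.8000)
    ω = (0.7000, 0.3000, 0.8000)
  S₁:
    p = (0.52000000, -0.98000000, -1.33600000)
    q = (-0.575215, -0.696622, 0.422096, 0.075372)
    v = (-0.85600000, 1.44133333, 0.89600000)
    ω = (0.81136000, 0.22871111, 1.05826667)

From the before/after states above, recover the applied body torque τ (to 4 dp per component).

ω₁ − ω₀ = (0.11136000, -0.07128889, 0.25826667)
gyro term ω₀×Iω₀ = (-0.0288, 0.0504, 0.0063)
applied torque τ = (0.1800, -0.1100, 0.2000)

τ = (0.1800, -0.1100, 0.2000)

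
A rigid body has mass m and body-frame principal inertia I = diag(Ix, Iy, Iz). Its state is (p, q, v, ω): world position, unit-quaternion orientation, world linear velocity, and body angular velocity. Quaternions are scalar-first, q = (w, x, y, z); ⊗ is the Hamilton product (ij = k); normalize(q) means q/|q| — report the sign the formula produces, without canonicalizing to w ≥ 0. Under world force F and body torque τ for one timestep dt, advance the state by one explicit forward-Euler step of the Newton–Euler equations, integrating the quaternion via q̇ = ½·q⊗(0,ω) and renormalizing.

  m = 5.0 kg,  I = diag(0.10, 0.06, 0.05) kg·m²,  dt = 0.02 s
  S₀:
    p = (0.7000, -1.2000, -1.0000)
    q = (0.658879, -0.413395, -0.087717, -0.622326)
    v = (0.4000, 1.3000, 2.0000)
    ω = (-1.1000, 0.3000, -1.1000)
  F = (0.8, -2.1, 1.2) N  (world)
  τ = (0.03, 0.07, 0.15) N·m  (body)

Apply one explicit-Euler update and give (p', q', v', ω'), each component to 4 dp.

linear accel F/m = (0.1600, -0.4200, 0.2400)
p + v·dt = (0.7080, -1.1740, -0.9600)
v' = v + a·dt = (0.4032, 1.2916, 2.0048)
α = I⁻¹(τ − ω×Iω) = (0.2670, 0.1583, 2.7360)
ω' = ω + α·dt = (-1.0947, 0.3032, -1.0453)
q⊗(0,ω) = (-1.1129780, -0.4415804, 0.4274878, -0.9452741)
q + ½dt·q⊗(0,ω), renormalized = (0.6477, -0.4178, -0.0834, -0.6317)

p' = (0.7080, -1.1740, -0.9600)
q' = (0.6477, -0.4178, -0.0834, -0.6317)
v' = (0.4032, 1.2916, 2.0048)
ω' = (-1.0947, 0.3032, -1.0453)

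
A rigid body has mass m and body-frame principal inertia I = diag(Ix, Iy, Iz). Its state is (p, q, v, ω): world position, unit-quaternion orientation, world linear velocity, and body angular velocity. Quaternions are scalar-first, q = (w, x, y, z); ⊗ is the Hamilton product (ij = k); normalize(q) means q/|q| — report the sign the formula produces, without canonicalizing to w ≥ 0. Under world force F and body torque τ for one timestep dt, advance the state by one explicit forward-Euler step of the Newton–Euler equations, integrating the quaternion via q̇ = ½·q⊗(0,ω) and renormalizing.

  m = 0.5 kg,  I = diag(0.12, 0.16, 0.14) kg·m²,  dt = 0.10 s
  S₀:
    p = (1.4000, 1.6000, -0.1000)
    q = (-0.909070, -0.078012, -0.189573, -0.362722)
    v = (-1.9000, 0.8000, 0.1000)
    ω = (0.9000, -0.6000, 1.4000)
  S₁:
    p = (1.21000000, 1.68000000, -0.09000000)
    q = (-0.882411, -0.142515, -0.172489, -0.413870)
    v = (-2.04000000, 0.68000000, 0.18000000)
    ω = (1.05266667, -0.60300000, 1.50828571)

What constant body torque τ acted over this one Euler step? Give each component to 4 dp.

rate change Δω = (0.15266667, -0.00300000, 0.10828571)
gyro term ω₀×Iω₀ = (0.0168, -0.0252, -0.0216)
τ = I·(Δω/dt) + ω₀×(Iω₀) = (0.2000, -0.0300, 0.1300)

τ = (0.2000, -0.0300, 0.1300)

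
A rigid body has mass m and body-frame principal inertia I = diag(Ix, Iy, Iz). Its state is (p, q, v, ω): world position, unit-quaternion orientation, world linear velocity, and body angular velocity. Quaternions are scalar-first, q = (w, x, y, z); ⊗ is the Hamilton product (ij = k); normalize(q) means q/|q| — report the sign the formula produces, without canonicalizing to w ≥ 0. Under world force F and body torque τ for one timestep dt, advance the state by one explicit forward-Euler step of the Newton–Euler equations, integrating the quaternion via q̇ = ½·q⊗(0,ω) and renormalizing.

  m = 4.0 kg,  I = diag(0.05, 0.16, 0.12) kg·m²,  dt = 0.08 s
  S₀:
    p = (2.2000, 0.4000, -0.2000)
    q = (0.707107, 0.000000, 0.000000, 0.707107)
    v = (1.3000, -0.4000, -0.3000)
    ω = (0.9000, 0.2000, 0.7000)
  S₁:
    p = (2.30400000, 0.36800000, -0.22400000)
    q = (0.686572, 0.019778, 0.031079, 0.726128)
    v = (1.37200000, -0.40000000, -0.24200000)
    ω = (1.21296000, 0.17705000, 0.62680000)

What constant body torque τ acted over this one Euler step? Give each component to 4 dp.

Δω = ω₁−ω₀ = (0.31296000, -0.02295000, -0.07320000)
precession coupling = (-0.0056, -0.0441, 0.0198)
τ = I·(Δω/dt) + ω₀×(Iω₀) = (0.1900, -0.0900, -0.0900)

τ = (0.1900, -0.0900, -0.0900)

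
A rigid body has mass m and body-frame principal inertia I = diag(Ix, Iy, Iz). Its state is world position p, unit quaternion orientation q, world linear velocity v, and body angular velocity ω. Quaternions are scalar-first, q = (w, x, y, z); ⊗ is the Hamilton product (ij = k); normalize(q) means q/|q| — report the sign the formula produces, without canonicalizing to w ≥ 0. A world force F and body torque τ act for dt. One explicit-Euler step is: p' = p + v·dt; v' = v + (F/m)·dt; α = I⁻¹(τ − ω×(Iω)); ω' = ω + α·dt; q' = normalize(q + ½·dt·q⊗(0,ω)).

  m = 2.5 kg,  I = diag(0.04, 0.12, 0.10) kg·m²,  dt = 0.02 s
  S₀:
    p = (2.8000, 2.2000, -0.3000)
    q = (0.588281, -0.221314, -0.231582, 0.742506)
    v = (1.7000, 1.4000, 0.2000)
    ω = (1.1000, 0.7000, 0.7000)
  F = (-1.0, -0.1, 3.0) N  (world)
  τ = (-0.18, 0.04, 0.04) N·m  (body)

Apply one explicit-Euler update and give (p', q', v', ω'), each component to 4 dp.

p' = (2.8340, 2.2280, -0.2960)
q' = (0.5871, -0.2216, -0.2177, 0.7475)
v' = (1.6920, 1.3992, 0.2240)
ω' = (1.0149, 0.7144, 0.6957)

a = F/m = (-0.4000, -0.0400, 1.2000)
new position p' = (2.8340, 2.2280, -0.2960)
v' = v + a·dt = (1.6920, 1.3992, 0.2240)
ω×(Iω) gyroscopic = (-0.0098, -0.0462, 0.0616)
(τ − ω×Iω)/I = (-4.2550, 0.7183, -0.2160)
ω + α·dt = (1.0149, 0.7144, 0.6957)
q⊗(0,ω) = (-0.1142014, -0.0347525, 1.3834731, 0.5116171)
updated quaternion q' = (0.5871, -0.2216, -0.2177, 0.7475)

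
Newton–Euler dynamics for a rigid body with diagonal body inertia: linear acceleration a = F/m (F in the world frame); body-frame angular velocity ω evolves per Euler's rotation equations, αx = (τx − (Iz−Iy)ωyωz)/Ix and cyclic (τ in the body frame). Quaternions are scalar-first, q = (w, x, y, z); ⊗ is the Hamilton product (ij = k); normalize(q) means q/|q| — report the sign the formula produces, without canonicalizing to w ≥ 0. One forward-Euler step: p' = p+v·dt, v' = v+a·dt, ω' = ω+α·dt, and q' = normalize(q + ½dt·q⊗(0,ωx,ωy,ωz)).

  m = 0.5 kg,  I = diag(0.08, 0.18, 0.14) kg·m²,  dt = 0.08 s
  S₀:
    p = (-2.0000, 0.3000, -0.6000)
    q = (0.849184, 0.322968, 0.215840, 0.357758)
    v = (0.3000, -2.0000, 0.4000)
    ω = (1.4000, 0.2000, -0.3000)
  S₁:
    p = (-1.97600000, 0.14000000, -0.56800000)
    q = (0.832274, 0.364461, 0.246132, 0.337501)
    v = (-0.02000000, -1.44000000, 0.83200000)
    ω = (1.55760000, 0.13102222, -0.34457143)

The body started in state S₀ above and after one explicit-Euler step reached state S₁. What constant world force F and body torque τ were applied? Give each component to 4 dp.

F = (-2.0000, 3.5000, 2.7000)
τ = (0.1600, -0.1300, -0.0500)

ω₁ − ω₀ = (0.15760000, -0.06897778, -0.04457143)
precession coupling = (0.0024, 0.0252, 0.0280)
τ = I·(Δω/dt) + ω₀×(Iω₀) = (0.1600, -0.1300, -0.0500)
v₁ − v₀ = (-0.32000000, 0.56000000, 0.43200000)
F = m·Δv/dt = (-2.0000, 3.5000, 2.7000)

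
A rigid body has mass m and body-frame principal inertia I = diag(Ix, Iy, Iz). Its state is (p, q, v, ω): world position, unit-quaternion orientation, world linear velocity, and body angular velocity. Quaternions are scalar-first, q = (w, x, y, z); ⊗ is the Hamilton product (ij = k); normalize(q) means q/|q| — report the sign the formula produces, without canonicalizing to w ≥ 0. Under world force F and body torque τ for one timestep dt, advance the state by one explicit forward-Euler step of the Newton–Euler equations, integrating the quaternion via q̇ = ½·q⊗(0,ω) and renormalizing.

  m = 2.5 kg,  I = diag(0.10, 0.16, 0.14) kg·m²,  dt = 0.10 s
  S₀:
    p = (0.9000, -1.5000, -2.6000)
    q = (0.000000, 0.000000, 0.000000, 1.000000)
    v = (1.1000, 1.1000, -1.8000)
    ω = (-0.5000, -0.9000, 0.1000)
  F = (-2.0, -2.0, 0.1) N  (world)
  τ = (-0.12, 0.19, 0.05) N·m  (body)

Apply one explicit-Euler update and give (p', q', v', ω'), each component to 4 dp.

gyro term ω×Iω = (0.0018, 0.0020, 0.0270)
(τ − ω×Iω)/I = (-1.2180, 1.1750, 0.1643)
new body rate ω' = (-0.6218, -0.7825, 0.1164)
Hamilton product q⊗(0,ω) = (-0.1000000, 0.9000000, -0.5000000, 0.0000000)
updated quaternion q' = (-0.0050, 0.0449, -0.0250, 0.9987)
p' = p + v·dt = (1.0100, -1.3900, -2.7800)
v + (F/m)dt = (1.0200, 1.0200, -1.7960)

p' = (1.0100, -1.3900, -2.7800)
q' = (-0.0050, 0.0449, -0.0250, 0.9987)
v' = (1.0200, 1.0200, -1.7960)
ω' = (-0.6218, -0.7825, 0.1164)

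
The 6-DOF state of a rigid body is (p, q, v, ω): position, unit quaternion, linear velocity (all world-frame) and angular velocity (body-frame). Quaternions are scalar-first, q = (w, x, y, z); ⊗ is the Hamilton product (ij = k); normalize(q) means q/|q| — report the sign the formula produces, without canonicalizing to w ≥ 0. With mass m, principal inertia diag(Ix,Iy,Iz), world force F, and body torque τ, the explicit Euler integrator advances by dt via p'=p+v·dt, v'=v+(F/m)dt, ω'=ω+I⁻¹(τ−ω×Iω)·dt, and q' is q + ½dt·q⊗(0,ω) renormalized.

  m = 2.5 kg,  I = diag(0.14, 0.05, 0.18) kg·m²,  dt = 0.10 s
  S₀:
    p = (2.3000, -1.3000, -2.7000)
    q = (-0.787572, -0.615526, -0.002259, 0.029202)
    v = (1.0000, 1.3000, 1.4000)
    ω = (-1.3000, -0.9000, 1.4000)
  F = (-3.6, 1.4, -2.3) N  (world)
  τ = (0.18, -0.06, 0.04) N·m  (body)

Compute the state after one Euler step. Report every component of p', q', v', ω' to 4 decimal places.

p' = (2.4000, -1.1700, -2.5600)
q' = (-0.8251, -0.5601, 0.0740, 0.0016)
v' = (0.8560, 1.3560, 1.3080)
ω' = (-1.0544, -1.1656, 1.4807)

p + v·dt = (2.4000, -1.1700, -2.5600)
new velocity v' = (0.8560, 1.3560, 1.3080)
(τ − ω×Iω)/I = (2.4557, -2.6560, 0.8072)
ω' = ω + α·dt = (-1.0544, -1.1656, 1.4807)
q⊗(0,ω) = (-0.8430997, 1.0469628, 1.5325886, -0.5515641)
q + ½dt·q⊗(0,ω), renormalized = (-0.8251, -0.5601, 0.0740, 0.0016)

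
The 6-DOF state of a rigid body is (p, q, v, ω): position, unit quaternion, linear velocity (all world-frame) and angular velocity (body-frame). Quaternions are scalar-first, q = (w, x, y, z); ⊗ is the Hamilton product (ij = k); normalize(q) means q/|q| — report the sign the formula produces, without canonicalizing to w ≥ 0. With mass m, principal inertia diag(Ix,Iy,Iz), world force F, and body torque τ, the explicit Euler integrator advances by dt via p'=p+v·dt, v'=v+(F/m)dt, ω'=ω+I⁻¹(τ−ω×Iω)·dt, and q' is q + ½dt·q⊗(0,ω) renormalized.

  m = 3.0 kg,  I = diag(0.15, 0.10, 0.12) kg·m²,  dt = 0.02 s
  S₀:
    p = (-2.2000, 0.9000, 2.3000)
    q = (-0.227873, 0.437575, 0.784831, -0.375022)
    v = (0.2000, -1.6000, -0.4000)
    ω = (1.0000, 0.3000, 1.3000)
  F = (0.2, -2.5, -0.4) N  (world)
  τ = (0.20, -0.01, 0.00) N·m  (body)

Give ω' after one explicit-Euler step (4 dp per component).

ω' = (1.0256, 0.2902, 1.3025)

gyro term ω×Iω = (0.0078, 0.0390, -0.0150)
α = I⁻¹(τ − ω×Iω) = (1.2813, -0.4900, 0.1250)
ω + α·dt = (1.0256, 0.2902, 1.3025)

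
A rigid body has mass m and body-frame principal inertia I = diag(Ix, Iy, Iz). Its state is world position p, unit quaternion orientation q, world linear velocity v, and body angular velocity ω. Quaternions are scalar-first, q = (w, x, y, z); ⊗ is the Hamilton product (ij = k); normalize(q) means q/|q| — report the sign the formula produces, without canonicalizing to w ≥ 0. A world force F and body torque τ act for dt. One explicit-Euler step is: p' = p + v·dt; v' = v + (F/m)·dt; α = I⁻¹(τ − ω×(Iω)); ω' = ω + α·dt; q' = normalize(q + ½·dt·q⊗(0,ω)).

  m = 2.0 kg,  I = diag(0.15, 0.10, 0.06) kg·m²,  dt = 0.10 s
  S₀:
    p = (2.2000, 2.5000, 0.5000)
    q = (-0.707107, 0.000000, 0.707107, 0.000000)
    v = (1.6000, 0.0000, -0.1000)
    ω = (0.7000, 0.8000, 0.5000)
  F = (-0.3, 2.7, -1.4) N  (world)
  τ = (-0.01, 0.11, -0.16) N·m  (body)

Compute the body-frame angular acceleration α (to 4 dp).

ω×(Iω) gyroscopic = (-0.0160, 0.0315, -0.0280)
angular accel α = (0.0400, 0.7850, -2.2000)

α = (0.0400, 0.7850, -2.2000)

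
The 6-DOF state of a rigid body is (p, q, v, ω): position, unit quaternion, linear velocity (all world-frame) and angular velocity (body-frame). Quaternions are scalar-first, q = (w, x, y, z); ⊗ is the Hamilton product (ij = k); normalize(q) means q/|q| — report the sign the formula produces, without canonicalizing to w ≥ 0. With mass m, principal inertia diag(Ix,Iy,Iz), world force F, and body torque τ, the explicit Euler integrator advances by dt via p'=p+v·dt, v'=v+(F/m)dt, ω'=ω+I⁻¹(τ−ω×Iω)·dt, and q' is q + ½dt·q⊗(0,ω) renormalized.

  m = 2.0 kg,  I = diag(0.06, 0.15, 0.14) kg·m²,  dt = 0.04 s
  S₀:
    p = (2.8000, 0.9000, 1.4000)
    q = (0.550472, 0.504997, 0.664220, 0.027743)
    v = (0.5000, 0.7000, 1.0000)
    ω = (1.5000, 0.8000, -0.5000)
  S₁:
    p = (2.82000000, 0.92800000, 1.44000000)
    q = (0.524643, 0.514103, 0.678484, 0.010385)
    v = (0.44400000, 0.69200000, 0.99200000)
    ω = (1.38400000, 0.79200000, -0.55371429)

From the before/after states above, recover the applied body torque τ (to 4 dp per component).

Δω = ω₁−ω₀ = (-0.11600000, -0.00800000, -0.05371429)
ω₀×(Iω₀) = (0.0040, 0.0600, 0.1080)
τ = I·(Δω/dt) + ω₀×(Iω₀) = (-0.1700, 0.0300, -0.0800)

τ = (-0.1700, 0.0300, -0.0800)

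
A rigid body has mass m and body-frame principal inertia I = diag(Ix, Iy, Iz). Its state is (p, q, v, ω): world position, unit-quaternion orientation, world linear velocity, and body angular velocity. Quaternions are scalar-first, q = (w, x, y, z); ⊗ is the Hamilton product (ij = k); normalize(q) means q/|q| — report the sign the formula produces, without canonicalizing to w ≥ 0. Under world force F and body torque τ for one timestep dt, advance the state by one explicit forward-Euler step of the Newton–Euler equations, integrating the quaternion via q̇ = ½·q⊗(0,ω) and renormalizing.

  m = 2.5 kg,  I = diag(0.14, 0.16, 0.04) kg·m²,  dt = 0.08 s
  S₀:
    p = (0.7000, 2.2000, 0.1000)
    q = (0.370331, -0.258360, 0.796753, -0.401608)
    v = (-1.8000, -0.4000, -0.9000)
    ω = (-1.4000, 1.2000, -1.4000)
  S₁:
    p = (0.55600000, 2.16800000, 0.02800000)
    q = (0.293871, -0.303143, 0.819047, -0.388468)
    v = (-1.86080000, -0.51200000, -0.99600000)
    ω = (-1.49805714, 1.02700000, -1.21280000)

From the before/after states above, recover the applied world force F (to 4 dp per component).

Δv = v₁−v₀ = (-0.06080000, -0.11200000, -0.09600000)
m·(v₁−v₀)/dt = (-1.9000, -3.5000, -3.0000)

F = (-1.9000, -3.5000, -3.0000)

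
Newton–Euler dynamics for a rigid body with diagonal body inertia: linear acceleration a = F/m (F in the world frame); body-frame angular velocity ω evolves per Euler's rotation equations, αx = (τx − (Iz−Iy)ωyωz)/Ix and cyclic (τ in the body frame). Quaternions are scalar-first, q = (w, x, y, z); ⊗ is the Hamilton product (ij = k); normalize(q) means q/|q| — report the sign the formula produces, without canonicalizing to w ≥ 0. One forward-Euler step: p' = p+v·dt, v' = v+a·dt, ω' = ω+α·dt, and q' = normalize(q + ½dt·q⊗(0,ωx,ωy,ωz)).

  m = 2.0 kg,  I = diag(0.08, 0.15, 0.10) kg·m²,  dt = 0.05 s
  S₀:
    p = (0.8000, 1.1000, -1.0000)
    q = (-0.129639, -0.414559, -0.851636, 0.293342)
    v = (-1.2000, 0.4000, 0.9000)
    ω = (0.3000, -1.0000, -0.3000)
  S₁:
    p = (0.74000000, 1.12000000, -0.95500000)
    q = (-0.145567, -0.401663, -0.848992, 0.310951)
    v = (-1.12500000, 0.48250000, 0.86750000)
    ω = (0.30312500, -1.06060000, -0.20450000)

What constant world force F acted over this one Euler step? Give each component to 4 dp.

velocity change Δv = (0.07500000, 0.08250000, -0.03250000)
F = m·Δv/dt = (3.0000, 3.3000, -1.3000)

F = (3.0000, 3.3000, -1.3000)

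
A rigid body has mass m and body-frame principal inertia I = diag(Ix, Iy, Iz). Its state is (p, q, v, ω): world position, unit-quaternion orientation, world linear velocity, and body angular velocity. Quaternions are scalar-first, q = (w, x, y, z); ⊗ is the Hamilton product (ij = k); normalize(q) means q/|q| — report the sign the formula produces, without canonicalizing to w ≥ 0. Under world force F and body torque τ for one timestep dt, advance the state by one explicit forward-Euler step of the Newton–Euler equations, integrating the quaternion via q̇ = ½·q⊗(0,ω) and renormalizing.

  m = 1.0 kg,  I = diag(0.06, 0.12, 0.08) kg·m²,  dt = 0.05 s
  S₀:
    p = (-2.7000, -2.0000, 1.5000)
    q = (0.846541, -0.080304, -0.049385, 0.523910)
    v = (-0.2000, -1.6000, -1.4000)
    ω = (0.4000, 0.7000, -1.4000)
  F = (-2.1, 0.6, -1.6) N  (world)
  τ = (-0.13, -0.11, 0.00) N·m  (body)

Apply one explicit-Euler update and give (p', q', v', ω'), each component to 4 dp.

p' = (-2.7100, -2.0800, 1.4300)
q' = (0.8658, -0.0792, -0.0321, 0.4930)
v' = (-0.3050, -1.5700, -1.4800)
ω' = (0.2590, 0.6495, -1.4105)

gyro term ω×Iω = (0.0392, 0.0112, 0.0168)
(τ − ω×Iω)/I = (-2.8200, -1.0100, -0.2100)
ω + α·dt = (0.2590, 0.6495, -1.4105)
2q̇ = q⊗(0,ω) = (0.8001651, 0.0410184, 0.6897171, -1.2216162)
updated quaternion q' = (0.8658, -0.0792, -0.0321, 0.4930)
linear accel F/m = (-2.1000, 0.6000, -1.6000)
p' = p + v·dt = (-2.7100, -2.0800, 1.4300)
new velocity v' = (-0.3050, -1.5700, -1.4800)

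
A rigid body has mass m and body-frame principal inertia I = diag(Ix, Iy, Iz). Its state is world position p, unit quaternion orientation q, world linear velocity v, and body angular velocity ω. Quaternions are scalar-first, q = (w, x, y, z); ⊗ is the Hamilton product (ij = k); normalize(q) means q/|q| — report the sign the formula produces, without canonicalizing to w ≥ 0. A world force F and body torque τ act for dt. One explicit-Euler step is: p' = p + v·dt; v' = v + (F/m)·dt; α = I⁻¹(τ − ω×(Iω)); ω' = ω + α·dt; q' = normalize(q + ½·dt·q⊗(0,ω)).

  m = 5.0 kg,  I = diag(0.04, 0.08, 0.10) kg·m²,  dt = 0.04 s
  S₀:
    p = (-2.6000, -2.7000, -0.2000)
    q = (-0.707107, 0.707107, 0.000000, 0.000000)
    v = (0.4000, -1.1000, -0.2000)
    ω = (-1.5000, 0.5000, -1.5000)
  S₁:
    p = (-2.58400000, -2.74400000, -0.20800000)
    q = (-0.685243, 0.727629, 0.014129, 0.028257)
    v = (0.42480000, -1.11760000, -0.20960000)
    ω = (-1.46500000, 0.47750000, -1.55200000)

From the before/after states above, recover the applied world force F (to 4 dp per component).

velocity change Δv = (0.02480000, -0.01760000, -0.00960000)
applied force F = (3.1000, -2.2000, -1.2000)

F = (3.1000, -2.2000, -1.2000)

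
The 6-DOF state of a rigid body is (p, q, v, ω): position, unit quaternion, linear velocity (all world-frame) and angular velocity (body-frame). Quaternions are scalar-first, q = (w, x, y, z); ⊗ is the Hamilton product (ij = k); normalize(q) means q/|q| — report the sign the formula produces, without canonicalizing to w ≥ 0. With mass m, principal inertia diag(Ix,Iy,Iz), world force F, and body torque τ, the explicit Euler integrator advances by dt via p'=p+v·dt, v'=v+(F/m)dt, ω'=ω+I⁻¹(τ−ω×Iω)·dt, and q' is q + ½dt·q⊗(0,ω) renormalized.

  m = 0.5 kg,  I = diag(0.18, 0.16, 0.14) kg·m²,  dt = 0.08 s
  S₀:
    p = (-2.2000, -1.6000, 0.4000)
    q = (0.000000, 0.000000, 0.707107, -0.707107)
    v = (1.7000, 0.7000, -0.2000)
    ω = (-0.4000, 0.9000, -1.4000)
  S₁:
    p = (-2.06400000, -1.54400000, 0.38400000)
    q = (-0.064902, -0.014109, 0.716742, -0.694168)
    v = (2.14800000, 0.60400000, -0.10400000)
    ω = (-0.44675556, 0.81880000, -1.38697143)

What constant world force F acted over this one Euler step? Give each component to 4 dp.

F = (2.8000, -0.6000, 0.6000)

Δv = v₁−v₀ = (0.44800000, -0.09600000, 0.09600000)
applied force F = (2.8000, -0.6000, 0.6000)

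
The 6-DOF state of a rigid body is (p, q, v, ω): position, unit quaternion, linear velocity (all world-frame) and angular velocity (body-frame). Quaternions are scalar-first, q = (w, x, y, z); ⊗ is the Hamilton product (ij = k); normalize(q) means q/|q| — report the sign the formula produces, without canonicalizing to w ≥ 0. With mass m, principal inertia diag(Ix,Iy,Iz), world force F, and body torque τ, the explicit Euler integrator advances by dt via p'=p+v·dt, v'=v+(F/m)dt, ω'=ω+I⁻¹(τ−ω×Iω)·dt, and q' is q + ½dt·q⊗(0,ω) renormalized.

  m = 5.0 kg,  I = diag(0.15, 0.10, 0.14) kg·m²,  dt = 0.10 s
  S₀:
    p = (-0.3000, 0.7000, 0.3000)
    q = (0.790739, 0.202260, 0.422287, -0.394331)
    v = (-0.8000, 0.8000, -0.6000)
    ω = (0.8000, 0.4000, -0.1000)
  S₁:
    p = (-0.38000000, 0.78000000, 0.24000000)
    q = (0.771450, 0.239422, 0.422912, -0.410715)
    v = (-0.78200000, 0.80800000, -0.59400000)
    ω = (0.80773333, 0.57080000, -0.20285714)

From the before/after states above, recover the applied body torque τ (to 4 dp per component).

Δω = ω₁−ω₀ = (0.00773333, 0.17080000, -0.10285714)
precession coupling = (-0.0016, -0.0008, -0.0160)
I·α + gyro = (0.0100, 0.1700, -0.1600)

τ = (0.0100, 0.1700, -0.1600)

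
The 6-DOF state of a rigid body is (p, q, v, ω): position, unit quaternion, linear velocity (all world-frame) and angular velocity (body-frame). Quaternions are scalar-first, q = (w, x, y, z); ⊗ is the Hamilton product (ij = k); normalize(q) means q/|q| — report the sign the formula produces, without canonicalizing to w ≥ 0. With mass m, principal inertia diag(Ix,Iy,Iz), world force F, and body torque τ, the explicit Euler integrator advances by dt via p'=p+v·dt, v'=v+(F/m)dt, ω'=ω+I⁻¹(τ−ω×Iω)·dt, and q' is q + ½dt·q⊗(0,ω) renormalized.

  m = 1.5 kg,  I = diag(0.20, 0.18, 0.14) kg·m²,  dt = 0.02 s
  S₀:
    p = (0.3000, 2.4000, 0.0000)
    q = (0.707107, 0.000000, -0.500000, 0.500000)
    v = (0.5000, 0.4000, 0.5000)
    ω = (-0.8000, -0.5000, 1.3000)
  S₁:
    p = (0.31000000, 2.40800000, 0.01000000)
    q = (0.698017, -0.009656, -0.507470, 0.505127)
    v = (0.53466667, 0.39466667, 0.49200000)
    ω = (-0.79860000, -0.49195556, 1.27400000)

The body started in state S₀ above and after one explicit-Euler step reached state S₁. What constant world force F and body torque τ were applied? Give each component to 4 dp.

ω₁ − ω₀ = (0.00140000, 0.00804444, -0.02600000)
ω₀×(Iω₀) = (0.0260, -0.0624, -0.0080)
applied torque τ = (0.0400, 0.0100, -0.1900)
velocity change Δv = (0.03466667, -0.00533333, -0.00800000)
m·(v₁−v₀)/dt = (2.6000, -0.4000, -0.6000)

F = (2.6000, -0.4000, -0.6000)
τ = (0.0400, 0.0100, -0.1900)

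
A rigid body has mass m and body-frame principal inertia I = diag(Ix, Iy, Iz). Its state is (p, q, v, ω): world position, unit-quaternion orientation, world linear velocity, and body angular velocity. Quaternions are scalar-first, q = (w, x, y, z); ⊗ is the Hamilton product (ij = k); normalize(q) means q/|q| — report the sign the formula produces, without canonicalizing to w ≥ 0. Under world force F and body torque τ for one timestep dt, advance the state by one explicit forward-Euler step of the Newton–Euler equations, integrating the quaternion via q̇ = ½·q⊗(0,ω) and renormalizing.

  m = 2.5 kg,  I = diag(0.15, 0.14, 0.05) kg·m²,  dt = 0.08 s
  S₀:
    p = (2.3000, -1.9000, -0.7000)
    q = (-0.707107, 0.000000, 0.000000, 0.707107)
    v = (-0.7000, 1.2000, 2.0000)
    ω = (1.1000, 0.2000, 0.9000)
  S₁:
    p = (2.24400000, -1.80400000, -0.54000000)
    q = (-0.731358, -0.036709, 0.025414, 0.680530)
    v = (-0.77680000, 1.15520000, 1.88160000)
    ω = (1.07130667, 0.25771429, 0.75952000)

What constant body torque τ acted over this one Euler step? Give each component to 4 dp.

τ = (-0.0700, 0.2000, -0.0900)

Δω = ω₁−ω₀ = (-0.02869333, 0.05771429, -0.14048000)
precession coupling = (-0.0162, 0.0990, -0.0022)
applied torque τ = (-0.0700, 0.2000, -0.0900)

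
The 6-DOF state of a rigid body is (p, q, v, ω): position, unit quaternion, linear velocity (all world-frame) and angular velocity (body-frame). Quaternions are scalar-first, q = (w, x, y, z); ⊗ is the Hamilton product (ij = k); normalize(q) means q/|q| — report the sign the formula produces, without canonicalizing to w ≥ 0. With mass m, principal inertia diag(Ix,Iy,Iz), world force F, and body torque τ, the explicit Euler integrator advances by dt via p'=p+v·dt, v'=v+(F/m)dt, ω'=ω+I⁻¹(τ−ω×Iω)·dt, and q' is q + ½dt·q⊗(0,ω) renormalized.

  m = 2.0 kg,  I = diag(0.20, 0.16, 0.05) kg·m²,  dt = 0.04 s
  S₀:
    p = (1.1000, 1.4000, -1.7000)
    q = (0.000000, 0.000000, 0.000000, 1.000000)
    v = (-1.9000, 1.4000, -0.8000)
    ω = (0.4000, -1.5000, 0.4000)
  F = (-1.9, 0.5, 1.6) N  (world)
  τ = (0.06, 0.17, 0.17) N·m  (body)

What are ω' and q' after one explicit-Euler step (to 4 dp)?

ω' = (0.3988, -1.4635, 0.5168)
q' = (-0.0080, 0.0300, 0.0080, 0.9995)

precession coupling ω×(Iω) = (0.0660, 0.0240, 0.0240)
α = I⁻¹(τ − ω×Iω) = (-0.0300, 0.9125, 2.9200)
ω' = ω + α·dt = (0.3988, -1.4635, 0.5168)
2q̇ = q⊗(0,ω) = (-0.4000000, 1.5000000, 0.4000000, 0.0000000)
q' = normalize(q + ½dt·q⊗(0,ω)) = (-0.0080, 0.0300, 0.0080, 0.9995)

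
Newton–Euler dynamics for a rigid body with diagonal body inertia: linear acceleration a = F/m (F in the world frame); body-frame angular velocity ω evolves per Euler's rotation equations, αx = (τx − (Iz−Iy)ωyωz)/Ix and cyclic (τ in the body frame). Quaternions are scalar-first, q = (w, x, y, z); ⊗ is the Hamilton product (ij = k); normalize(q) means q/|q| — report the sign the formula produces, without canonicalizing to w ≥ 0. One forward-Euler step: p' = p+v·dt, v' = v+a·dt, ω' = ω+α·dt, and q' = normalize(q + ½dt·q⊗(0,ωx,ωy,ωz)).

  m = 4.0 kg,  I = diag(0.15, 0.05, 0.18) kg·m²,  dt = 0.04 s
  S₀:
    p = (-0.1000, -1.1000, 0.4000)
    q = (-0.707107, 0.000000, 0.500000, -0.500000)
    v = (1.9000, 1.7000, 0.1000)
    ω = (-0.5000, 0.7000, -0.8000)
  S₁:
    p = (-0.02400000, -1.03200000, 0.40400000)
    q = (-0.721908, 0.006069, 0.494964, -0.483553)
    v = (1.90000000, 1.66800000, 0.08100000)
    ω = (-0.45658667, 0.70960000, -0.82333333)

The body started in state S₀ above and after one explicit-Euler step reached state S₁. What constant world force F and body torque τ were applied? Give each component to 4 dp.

v₁ − v₀ = (0.00000000, -0.03200000, -0.01900000)
m·(v₁−v₀)/dt = (0.0000, -3.2000, -1.9000)
rate change Δω = (0.04341333, 0.00960000, -0.02333333)
ω₀×(Iω₀) = (-0.0728, -0.0120, 0.0350)
applied torque τ = (0.0900, 0.0000, -0.0700)

F = (0.0000, -3.2000, -1.9000)
τ = (0.0900, 0.0000, -0.0700)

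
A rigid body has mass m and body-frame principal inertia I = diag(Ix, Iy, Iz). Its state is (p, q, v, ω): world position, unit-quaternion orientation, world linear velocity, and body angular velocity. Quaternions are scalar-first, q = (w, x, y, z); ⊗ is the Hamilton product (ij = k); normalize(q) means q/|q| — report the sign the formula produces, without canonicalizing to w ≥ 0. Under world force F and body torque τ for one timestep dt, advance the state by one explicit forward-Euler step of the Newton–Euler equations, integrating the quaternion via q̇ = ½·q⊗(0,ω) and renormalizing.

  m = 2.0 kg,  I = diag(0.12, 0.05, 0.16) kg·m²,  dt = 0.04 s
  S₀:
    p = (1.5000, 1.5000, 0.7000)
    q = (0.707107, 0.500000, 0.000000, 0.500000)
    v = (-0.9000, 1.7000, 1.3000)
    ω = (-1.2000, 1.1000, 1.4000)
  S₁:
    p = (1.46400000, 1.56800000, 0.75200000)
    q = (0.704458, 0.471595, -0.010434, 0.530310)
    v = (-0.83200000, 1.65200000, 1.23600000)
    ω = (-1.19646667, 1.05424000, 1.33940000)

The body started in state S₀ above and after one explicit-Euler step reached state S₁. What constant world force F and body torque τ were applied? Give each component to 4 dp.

ω₁ − ω₀ = (0.00353333, -0.04576000, -0.06060000)
precession coupling = (0.1694, 0.0672, 0.0924)
I·α + gyro = (0.1800, 0.0100, -0.1500)
Δv = v₁−v₀ = (0.06800000, -0.04800000, -0.06400000)
F = m·Δv/dt = (3.4000, -2.4000, -3.2000)

F = (3.4000, -2.4000, -3.2000)
τ = (0.1800, 0.0100, -0.1500)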